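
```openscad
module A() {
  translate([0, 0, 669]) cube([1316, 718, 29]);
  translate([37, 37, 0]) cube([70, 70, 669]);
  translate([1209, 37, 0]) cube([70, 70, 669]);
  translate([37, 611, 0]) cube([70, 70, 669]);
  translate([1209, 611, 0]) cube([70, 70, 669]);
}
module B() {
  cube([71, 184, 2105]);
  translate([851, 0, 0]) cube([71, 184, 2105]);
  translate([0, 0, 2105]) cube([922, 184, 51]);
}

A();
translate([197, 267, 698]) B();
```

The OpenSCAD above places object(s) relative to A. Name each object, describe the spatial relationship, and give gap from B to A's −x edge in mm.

A is a table. B is a door frame. The door frame is on top of the table, centred. The gap from the door frame to the table's −x edge is 197 mm.

The door frame's min-x is at 197; the table's min-x is 0; gap = 197 mm.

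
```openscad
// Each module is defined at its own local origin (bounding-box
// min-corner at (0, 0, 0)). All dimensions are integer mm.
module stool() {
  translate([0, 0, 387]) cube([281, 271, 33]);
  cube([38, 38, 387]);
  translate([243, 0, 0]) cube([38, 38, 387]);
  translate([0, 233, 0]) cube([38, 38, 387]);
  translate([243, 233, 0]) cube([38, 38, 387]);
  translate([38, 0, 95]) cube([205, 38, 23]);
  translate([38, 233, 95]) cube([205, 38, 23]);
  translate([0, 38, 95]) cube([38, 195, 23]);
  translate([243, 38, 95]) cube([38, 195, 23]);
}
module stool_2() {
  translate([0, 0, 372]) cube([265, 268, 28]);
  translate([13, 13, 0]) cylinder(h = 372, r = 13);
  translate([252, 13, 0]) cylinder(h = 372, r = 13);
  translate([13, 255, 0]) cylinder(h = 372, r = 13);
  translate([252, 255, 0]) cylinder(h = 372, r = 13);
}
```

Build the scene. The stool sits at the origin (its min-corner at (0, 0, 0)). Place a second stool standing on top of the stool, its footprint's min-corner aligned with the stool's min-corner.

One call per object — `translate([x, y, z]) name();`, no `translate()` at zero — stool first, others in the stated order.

stool();
translate([0, 0, 420]) stool_2();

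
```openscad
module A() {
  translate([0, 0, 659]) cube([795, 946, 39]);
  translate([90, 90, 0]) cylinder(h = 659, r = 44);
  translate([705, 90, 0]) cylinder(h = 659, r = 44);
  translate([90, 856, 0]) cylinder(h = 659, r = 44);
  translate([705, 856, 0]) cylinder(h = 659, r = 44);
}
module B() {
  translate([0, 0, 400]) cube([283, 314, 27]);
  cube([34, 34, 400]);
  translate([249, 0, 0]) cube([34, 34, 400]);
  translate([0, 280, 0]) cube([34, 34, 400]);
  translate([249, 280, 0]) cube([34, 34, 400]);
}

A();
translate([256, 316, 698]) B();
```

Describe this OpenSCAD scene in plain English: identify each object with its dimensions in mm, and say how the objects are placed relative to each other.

A is a table with a 795×946 mm rectangular top, 39 mm thick, top surface at z = 698 mm, supported by four round legs of 88 mm diameter, each leg's bounding box inset 46 mm from the nearest pair of top edges, running from the floor.

B is a simple wooden stool: a rectangular seat 283 mm (x) by 314 mm (y), 27 mm thick, top face at z = 427 mm, on four square legs, each 34×34 mm in cross-section. The legs rest on z = 0, each flush with a corner of the seat.

The stool is on top of the table, centred.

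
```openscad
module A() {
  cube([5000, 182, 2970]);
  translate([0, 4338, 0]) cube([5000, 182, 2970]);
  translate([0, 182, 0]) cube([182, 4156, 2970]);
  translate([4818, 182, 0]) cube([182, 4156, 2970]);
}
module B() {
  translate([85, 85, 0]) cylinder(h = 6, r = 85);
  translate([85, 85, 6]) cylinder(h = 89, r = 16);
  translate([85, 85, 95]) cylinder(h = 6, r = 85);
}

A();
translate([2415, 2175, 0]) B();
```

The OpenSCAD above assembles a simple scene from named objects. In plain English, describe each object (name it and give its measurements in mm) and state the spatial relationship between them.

A is a box-shaped house frame (walls only): outside footprint 5000×4520 mm, wall height 2970 mm, wall thickness 182 mm. The two y-facing walls run the full x-width; the two x-facing walls fit between the inner faces of the y-facing walls.

B is a spool: two coaxial disc flanges of radius 85 mm and thickness 6 mm, joined by a core cylinder of radius 16 mm and height 89 mm. The lower flange rests on z = 0 and the three cylinders share a vertical axis.

The spool sits inside the house frame, centred.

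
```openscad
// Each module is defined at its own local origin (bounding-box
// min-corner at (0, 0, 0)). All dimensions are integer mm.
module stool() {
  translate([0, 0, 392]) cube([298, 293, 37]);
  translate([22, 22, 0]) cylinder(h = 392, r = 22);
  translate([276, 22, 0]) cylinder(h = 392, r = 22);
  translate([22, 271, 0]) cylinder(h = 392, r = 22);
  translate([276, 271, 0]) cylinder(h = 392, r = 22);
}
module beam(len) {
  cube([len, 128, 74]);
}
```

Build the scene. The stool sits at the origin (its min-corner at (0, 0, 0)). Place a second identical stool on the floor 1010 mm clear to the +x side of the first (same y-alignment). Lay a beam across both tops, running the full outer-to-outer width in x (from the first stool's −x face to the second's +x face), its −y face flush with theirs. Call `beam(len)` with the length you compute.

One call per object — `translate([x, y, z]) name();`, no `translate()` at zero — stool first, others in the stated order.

stool();
translate([1308, 0, 0]) stool();
translate([0, 0, 429]) beam(1606);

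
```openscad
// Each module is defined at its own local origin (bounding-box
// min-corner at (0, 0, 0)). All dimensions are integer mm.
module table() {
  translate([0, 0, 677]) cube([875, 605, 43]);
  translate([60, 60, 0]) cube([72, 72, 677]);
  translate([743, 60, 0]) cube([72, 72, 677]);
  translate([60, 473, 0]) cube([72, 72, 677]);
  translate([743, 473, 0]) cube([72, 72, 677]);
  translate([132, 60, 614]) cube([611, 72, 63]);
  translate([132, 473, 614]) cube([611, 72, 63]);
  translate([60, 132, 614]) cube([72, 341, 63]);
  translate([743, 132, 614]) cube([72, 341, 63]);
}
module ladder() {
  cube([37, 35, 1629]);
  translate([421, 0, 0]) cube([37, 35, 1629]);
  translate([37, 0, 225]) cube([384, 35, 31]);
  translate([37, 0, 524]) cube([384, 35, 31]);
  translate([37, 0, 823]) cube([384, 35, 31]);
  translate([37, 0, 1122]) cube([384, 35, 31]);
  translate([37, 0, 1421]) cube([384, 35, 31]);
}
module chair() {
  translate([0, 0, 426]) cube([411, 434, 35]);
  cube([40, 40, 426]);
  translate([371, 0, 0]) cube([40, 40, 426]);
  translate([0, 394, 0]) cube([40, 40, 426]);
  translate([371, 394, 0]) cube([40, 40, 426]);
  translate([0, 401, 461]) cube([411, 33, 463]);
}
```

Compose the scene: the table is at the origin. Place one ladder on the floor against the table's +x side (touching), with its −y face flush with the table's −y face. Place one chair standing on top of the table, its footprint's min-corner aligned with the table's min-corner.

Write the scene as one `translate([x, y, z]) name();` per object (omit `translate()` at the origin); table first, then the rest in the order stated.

table();
translate([875, 0, 0]) ladder();
translate([0, 0, 720]) chair();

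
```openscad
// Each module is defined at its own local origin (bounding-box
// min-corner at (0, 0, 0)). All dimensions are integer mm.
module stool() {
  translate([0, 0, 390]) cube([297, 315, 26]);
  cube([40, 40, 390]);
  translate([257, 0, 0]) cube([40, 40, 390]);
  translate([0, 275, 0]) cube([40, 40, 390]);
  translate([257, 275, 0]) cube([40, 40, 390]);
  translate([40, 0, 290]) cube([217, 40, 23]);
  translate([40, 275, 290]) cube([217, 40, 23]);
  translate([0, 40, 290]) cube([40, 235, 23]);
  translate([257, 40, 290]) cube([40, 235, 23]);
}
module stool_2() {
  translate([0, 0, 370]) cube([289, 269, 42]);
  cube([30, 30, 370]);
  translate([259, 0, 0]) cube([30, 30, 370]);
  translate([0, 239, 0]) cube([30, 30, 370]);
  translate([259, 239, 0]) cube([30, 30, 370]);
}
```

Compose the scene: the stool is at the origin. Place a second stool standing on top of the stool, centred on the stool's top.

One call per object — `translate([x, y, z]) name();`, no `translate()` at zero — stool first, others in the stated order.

stool();
translate([4, 23, 416]) stool_2();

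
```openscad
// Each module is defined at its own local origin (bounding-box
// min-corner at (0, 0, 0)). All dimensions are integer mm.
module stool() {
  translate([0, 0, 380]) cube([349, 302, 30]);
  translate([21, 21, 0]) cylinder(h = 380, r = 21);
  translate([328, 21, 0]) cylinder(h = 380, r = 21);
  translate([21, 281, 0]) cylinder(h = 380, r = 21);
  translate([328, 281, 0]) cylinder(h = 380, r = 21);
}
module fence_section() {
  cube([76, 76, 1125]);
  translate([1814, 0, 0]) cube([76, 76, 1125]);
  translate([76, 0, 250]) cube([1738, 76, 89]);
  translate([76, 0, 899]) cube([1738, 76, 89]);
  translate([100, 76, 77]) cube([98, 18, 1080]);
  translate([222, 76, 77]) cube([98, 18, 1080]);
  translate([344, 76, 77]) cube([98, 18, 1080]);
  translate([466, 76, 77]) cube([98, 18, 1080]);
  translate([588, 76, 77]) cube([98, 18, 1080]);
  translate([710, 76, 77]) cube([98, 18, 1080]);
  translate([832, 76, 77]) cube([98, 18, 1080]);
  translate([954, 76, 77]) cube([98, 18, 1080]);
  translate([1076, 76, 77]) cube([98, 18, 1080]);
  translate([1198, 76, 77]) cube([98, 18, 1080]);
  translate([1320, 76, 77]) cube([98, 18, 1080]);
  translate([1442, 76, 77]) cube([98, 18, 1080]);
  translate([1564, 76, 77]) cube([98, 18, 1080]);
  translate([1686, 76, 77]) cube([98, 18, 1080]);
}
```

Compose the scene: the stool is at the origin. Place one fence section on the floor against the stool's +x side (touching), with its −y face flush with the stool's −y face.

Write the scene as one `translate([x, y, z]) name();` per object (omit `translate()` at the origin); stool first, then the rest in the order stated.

stool();
translate([349, 0, 0]) fence_section();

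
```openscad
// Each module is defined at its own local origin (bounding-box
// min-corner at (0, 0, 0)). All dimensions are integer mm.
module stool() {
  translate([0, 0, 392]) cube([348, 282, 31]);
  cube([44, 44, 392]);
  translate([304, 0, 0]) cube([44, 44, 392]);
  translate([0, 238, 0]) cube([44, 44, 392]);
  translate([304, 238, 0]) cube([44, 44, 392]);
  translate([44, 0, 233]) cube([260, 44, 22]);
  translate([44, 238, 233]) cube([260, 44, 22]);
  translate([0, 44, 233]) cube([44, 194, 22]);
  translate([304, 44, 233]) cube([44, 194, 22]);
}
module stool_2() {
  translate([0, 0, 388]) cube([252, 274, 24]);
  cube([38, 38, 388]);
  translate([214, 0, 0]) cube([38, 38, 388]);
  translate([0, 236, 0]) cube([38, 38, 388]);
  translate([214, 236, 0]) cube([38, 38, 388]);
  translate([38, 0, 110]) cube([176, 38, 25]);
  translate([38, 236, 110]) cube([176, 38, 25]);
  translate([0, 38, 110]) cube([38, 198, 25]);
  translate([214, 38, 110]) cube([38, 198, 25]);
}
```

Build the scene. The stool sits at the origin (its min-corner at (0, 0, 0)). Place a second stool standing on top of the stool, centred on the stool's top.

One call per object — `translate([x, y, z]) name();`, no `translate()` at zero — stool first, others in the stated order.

stool();
translate([48, 4, 423]) stool_2();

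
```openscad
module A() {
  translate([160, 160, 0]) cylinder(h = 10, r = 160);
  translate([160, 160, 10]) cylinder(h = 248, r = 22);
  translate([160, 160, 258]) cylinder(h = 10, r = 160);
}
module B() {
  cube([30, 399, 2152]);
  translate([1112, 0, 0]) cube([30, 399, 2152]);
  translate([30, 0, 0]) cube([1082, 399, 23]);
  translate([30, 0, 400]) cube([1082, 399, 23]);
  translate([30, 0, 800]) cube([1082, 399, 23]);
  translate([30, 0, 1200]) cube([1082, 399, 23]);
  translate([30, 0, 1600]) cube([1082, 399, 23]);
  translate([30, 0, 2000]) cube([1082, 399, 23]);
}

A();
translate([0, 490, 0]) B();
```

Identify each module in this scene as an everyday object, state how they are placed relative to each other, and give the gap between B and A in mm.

A is a spool. B is a bookshelf. The bookshelf is on the floor beside the spool on its +y side. The gap between the bookshelf and the spool is 170 mm.

The bookshelf's nearest face is 170 mm from the spool's +y face.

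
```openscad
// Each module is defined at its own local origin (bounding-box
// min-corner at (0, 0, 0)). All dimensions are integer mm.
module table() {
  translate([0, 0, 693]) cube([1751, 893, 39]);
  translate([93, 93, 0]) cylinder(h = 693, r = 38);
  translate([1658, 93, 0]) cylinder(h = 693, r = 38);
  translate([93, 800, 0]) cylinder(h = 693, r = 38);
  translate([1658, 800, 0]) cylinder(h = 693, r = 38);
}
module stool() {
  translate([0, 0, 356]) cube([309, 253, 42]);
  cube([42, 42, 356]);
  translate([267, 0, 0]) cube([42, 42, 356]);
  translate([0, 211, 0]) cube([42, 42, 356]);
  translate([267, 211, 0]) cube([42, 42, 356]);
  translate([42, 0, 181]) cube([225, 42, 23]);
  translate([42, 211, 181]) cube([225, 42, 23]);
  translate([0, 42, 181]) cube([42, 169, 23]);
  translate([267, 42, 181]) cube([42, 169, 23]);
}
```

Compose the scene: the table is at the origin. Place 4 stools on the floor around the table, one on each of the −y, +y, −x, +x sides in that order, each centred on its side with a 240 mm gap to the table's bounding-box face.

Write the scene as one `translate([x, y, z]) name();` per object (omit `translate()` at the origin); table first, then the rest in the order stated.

table();
translate([721, -493, 0]) stool();
translate([721, 1133, 0]) stool();
translate([-549, 320, 0]) stool();
translate([1991, 320, 0]) stool();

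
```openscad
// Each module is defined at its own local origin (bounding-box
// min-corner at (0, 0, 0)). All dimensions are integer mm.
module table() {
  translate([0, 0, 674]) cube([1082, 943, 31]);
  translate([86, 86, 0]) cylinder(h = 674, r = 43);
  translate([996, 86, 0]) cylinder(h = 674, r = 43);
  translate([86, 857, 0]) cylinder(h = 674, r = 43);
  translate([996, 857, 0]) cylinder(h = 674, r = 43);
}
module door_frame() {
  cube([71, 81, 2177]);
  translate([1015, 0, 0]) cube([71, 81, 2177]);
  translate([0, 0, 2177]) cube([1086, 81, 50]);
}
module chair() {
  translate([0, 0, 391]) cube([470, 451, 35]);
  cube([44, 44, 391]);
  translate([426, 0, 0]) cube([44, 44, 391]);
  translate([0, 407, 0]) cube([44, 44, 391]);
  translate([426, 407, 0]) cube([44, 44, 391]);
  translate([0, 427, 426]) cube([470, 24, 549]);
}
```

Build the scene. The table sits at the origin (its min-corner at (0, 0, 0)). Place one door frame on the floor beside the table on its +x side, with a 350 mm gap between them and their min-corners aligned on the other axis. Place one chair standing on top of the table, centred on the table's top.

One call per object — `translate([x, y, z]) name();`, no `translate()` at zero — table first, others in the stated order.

table();
translate([1432, 0, 0]) door_frame();
translate([306, 246, 705]) chair();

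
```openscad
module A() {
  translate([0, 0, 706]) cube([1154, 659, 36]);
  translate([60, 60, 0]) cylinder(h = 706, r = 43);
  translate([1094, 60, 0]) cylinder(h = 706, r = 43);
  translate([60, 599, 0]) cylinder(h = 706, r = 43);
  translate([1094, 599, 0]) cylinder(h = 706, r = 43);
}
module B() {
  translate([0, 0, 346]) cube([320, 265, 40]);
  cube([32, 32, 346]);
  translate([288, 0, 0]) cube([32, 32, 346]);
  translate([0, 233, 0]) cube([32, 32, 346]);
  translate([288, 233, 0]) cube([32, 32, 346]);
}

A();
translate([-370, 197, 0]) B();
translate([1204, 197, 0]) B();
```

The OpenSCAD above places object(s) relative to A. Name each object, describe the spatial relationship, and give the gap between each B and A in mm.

Each stool's nearest face is 50 mm from the table's bounding box.

A is a table. B is a stool. Two stools sit around the table at the −x, +x sides. The gap between each stool and the table is 50 mm.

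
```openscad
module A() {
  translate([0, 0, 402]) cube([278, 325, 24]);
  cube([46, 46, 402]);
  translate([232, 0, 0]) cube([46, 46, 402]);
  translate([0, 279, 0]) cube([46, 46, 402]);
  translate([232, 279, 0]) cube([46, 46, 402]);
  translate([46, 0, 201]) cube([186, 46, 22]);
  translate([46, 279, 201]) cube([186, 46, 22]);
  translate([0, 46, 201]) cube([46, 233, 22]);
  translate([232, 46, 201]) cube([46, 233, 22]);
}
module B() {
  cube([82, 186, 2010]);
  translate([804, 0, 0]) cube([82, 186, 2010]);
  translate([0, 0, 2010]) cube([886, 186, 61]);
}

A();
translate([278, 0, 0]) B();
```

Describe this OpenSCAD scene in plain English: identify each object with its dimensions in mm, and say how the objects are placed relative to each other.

A is a four-legged stool. The seat is 278×325 mm, 24 mm thick, top at z = 426 mm. It stands on four square legs, each 46×46 mm in cross-section, from z = 0 to the seat underside, each flush with a corner of the seat. Four stretchers, 46 mm wide and 22 mm tall, connect adjacent legs with their undersides at z = 201 mm, each running between the inner faces of the legs it joins and aligned with the legs' outer faces on the other axis.

B is a rectangular door frame: two vertical jambs of 82×186 mm section, 2010 mm tall, with a clear opening 722 mm wide between their inner faces. A header 61 mm tall and 186 mm deep lies on top of the jambs and spans the full outside width.

The door frame is against the stool's +x side, with their −y faces flush.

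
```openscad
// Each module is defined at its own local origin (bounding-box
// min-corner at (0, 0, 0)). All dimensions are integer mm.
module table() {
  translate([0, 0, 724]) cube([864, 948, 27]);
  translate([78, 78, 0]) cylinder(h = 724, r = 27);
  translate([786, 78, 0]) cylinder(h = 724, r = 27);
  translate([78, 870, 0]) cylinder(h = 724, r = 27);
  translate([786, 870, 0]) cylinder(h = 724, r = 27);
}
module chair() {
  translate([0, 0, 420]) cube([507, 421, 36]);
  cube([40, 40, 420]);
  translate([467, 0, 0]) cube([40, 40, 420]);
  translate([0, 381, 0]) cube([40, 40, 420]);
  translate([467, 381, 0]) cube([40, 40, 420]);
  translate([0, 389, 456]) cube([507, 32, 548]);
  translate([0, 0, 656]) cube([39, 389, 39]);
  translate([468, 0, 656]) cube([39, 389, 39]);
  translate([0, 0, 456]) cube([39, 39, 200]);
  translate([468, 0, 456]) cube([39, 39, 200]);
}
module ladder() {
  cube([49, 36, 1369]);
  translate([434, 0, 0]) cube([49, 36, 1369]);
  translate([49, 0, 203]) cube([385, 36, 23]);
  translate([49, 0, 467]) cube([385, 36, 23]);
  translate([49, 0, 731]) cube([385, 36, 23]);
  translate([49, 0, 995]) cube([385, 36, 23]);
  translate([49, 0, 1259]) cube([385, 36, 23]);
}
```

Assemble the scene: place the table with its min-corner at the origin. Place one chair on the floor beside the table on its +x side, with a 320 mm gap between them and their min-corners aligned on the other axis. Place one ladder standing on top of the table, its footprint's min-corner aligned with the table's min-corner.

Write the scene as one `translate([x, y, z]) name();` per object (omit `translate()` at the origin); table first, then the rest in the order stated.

table();
translate([1184, 0, 0]) chair();
translate([0, 0, 751]) ladder();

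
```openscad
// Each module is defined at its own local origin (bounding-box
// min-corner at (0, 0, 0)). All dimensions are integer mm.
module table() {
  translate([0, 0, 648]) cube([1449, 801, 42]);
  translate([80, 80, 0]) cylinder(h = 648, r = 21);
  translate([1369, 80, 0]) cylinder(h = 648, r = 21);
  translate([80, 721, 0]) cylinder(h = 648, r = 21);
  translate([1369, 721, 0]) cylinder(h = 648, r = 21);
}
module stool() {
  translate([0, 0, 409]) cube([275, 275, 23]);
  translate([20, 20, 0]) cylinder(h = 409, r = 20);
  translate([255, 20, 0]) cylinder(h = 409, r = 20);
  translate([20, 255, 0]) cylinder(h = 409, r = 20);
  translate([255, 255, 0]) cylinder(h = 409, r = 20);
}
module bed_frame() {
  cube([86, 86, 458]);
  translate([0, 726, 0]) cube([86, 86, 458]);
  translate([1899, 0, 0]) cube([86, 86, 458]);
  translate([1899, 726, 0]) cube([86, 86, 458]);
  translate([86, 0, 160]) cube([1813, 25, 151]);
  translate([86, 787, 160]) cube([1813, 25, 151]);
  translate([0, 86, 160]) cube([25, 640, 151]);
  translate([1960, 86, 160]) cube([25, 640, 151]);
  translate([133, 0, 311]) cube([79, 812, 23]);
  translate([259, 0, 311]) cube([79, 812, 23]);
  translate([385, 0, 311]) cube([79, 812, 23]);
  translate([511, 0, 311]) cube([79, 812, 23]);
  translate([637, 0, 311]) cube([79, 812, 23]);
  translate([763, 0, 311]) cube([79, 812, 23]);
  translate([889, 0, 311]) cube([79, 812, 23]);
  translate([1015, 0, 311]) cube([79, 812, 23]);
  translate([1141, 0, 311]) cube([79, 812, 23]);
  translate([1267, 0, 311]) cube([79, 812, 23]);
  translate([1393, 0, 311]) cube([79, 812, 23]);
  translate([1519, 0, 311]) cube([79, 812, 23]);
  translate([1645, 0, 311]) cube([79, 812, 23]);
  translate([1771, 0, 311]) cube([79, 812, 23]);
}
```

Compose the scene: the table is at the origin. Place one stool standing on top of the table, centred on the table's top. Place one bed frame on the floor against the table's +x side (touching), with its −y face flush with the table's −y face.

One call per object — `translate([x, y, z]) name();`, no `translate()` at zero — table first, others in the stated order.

table();
translate([587, 263, 690]) stool();
translate([1449, 0, 0]) bed_frame();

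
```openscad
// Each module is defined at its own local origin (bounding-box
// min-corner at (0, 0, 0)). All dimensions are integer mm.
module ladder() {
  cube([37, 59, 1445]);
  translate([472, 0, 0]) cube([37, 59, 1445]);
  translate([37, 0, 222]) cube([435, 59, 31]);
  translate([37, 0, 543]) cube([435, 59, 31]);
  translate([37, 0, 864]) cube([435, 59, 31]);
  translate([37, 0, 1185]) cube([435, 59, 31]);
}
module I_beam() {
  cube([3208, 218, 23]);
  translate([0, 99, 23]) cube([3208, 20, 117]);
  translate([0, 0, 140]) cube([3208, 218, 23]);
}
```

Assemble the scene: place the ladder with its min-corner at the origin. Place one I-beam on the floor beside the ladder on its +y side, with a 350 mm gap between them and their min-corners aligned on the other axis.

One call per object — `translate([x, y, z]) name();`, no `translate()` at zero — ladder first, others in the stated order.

ladder();
translate([0, 409, 0]) I_beam();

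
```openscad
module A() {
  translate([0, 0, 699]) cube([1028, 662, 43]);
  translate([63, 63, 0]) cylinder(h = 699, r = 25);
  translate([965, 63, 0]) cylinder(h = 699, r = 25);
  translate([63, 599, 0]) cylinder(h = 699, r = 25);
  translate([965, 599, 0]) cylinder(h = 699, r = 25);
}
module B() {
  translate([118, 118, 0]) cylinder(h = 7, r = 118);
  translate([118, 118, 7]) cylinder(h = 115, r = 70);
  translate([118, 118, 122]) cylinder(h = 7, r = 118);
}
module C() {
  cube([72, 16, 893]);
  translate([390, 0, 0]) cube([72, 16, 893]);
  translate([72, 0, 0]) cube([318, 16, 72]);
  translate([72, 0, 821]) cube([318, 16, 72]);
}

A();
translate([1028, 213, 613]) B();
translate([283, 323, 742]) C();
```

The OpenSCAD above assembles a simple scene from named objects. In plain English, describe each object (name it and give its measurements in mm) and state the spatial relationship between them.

A is a rectangular dining table. The top is 1028×662×43 mm with its upper surface at z = 742 mm. It stands on four round legs of 50 mm diameter, each leg's bounding box inset 38 mm from the nearest pair of top edges, running from the floor to the underside of the top.

B is a spool: two coaxial disc flanges of radius 118 mm and thickness 7 mm, joined by a core cylinder of radius 70 mm and height 115 mm. The lower flange rests on z = 0 and the three cylinders share a vertical axis.

C is a picture frame with a 318×749 mm rectangular opening (x by z) and a uniform 72 mm border on every side. Frame depth is 16 mm along y. It is built from two vertical stiles running the full outside height and two horizontal rails spanning the gap between the stiles.

The spool is beside the table with their tops flush at z = 742. The picture frame is on top of the table, centred.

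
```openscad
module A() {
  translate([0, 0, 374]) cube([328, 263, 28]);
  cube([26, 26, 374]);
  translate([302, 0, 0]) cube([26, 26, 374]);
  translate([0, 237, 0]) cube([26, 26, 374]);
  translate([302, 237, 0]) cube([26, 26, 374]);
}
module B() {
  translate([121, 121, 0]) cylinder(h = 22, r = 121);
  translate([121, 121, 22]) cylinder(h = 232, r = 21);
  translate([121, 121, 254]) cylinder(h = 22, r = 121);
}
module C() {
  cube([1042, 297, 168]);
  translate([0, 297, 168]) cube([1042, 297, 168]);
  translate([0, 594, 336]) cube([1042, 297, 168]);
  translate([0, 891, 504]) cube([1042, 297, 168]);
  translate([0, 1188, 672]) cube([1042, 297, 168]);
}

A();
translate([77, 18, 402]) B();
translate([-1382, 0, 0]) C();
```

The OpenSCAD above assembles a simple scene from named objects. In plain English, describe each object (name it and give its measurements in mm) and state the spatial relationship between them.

A is a four-legged stool. The seat is a 328×263×28 mm slab whose top surface is at z = 402 mm; four square legs, each 26×26 mm in cross-section, run from the floor (z = 0) to the underside of the seat, each flush with a corner of the seat.

B is a spool: two coaxial disc flanges of radius 121 mm and thickness 22 mm, joined by a core cylinder of radius 21 mm and height 232 mm. The lower flange rests on z = 0 and the three cylinders share a vertical axis.

C is a run of 5 identical solid stair steps. Each tread is 1042×297 mm and each step block is 168 mm high. Step 1 rests on the floor; step k is offset from step 1 by (k−1)×297 mm in y and (k−1)×168 mm in z.

The spool is on top of the stool. The staircase is on the floor beside the stool on its −x side.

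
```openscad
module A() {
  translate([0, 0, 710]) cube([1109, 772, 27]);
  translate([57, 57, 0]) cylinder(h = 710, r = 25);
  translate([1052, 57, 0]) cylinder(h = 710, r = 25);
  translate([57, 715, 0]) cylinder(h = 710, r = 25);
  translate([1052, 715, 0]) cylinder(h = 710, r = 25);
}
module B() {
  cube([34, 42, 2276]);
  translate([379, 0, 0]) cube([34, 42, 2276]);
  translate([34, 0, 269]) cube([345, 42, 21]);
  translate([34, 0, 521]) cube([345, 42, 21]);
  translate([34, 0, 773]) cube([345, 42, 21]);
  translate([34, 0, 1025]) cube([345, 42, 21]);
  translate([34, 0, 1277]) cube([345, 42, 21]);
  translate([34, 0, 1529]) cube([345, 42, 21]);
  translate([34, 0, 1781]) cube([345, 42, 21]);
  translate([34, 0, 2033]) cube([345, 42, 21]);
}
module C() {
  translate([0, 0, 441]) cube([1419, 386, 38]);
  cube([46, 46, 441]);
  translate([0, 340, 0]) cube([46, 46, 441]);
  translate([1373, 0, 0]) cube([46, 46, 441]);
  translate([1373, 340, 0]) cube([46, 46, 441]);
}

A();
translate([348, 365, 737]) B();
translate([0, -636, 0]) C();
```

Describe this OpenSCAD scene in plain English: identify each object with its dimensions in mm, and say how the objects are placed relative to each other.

A is a table: top 1109 mm (x) × 772 mm (y), 27 mm thick, upper face at z = 737 mm, on four round legs of 50 mm diameter, each leg's bounding box inset 32 mm from the nearest pair of top edges, running from z = 0 to the bottom of the top.

B is a straight ladder. Two 34×42 mm vertical rails, 2276 mm tall, stand 413 mm apart (outside-to-outside) with their front faces coplanar on the −y side. 8 rungs, each 42 mm deep and 21 mm tall, span between the inner faces of the rails, front faces flush with the rails. The lowest rung's underside is at z = 269 mm and rungs are spaced 252 mm apart (underside to underside).

C is a bench: a 1419×386 mm seat slab, 38 mm thick, top at z = 479 mm, on four 46×46 mm square legs flush with the seat corners and standing on z = 0.

The ladder is on top of the table, centred. The bench is on the floor beside the table on its −y side.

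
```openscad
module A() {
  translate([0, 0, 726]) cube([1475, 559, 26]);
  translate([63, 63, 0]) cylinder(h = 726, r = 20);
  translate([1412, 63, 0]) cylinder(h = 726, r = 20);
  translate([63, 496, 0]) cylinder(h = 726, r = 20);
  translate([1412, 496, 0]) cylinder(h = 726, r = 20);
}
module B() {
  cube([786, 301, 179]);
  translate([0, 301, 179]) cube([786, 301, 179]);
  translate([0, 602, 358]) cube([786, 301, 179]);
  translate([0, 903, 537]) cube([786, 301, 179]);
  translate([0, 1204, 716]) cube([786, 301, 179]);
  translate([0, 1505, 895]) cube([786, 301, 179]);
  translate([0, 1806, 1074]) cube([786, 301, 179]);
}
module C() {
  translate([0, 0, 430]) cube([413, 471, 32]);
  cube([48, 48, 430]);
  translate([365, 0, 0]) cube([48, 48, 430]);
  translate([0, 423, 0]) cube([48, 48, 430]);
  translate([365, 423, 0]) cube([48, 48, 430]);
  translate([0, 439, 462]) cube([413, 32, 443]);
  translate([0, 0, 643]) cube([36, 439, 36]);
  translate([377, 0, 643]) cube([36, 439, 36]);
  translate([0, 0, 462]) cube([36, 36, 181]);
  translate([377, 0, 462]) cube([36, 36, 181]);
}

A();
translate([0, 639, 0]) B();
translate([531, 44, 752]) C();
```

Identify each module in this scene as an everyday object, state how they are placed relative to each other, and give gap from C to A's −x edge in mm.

The chair's min-x is at 531; the table's min-x is 0; gap = 531 mm.

A is a table. B is a staircase. C is a chair. The staircase is on the floor beside the table on its +y side. The chair is on top of the table, centred. The gap from the chair to the table's −x edge is 531 mm.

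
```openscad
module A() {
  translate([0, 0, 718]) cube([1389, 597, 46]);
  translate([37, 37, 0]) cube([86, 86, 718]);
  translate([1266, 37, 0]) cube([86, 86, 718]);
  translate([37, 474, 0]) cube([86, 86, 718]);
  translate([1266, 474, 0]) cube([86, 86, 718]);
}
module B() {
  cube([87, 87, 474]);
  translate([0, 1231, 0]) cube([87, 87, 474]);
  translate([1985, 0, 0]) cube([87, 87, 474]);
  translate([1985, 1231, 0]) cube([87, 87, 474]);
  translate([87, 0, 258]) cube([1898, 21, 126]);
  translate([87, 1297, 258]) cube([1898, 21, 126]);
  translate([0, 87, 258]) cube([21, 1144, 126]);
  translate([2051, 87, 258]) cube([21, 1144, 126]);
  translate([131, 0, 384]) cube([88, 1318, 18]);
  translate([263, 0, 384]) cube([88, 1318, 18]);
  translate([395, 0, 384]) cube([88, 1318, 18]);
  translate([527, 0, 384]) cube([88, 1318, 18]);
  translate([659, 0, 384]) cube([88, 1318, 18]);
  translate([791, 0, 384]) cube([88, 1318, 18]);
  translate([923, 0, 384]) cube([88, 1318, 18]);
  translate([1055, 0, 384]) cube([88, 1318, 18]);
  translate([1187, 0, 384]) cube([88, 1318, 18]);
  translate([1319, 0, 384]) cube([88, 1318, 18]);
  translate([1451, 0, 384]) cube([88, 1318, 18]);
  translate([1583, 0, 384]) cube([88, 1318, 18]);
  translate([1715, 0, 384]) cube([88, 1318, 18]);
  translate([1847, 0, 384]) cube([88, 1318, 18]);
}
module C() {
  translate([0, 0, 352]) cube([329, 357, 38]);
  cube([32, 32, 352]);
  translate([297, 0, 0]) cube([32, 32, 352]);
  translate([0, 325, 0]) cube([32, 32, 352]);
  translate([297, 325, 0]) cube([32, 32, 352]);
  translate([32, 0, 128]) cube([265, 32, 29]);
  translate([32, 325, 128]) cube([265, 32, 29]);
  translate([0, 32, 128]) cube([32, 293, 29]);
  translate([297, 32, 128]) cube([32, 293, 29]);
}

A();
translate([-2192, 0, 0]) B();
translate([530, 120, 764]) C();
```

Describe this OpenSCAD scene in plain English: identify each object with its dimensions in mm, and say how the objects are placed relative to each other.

A is a table: top 1389 mm (x) × 597 mm (y), 46 mm thick, upper face at z = 764 mm, on four 86×86 mm square legs, each inset 37 mm from the nearest pair of top edges, running from z = 0 to the bottom of the top.

B is a bed frame 2072 mm long (x) by 1318 mm wide (y). Four 87×87 mm corner posts, 474 mm tall, at the corners of the footprint. Four rails of 21 mm thickness and 126 mm height run between adjacent posts with their undersides at z = 258 mm, their outer faces flush with the outside of the frame (the two x-running rails run between the posts' inner faces; the two y-running rails run between the posts' inner faces). 14 slats, each 88 mm wide (x) and 18 mm thick, lie across the top of the two x-running rails, running the full 1318 mm width of the frame in y; the slats are evenly spaced along x between the inner faces of the end posts with equal gaps (rounded down to the nearest mm) at the −x end and between each pair — any rounding remainder accumulates at the +x end.

C is a four-legged stool. The seat is 329×357 mm, 38 mm thick, top at z = 390 mm. It stands on four square legs, each 32×32 mm in cross-section, from z = 0 to the seat underside, each flush with a corner of the seat. Four stretchers, 32 mm wide and 29 mm tall, connect adjacent legs with their undersides at z = 128 mm, each running between the inner faces of the legs it joins and aligned with the legs' outer faces on the other axis.

The bed frame is on the floor beside the table on its −x side. The stool is on top of the table, centred.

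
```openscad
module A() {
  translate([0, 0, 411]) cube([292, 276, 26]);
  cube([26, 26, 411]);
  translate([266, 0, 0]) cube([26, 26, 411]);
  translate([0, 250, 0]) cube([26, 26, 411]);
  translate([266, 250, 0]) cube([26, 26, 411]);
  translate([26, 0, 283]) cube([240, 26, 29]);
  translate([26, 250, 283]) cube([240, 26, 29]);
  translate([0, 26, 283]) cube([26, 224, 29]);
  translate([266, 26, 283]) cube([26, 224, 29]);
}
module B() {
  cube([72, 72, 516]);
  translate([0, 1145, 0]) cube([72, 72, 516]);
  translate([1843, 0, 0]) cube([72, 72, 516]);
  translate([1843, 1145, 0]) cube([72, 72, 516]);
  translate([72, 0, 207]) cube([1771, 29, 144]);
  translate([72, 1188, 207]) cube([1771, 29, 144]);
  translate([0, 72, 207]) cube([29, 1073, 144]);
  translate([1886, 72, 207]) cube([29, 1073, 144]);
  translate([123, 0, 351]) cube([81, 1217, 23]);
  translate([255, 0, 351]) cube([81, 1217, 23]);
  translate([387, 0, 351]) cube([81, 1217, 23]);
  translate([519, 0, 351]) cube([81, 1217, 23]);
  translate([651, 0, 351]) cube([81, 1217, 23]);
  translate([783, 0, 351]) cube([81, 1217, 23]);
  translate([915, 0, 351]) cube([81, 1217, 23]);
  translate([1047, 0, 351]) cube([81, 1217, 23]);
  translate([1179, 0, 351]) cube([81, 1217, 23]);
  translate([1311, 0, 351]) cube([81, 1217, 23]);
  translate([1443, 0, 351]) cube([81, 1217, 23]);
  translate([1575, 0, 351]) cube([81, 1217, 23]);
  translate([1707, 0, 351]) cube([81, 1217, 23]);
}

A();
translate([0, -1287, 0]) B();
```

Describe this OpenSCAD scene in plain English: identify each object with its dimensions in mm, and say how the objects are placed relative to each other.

A is a four-legged stool. The seat is a 292×276×26 mm slab whose top surface is at z = 437 mm; four square legs, each 26×26 mm in cross-section, run from the floor (z = 0) to the underside of the seat, each flush with a corner of the seat. Four stretchers, 26 mm wide and 29 mm tall, connect adjacent legs with their undersides at z = 283 mm, each running between the inner faces of the legs it joins and aligned with the legs' outer faces on the other axis.

B is a bed frame 1915 mm long (x) by 1217 mm wide (y). Four 72×72 mm corner posts, 516 mm tall, at the corners of the footprint. Four rails of 29 mm thickness and 144 mm height run between adjacent posts with their undersides at z = 207 mm, their outer faces flush with the outside of the frame (the two x-running rails run between the posts' inner faces; the two y-running rails run between the posts' inner faces). 13 slats, each 81 mm wide (x) and 23 mm thick, lie across the top of the two x-running rails, running the full 1217 mm width of the frame in y; the slats are evenly spaced along x between the inner faces of the end posts with equal gaps (rounded down to the nearest mm) at the −x end and between each pair — any rounding remainder accumulates at the +x end.

The bed frame is on the floor beside the stool on its −y side.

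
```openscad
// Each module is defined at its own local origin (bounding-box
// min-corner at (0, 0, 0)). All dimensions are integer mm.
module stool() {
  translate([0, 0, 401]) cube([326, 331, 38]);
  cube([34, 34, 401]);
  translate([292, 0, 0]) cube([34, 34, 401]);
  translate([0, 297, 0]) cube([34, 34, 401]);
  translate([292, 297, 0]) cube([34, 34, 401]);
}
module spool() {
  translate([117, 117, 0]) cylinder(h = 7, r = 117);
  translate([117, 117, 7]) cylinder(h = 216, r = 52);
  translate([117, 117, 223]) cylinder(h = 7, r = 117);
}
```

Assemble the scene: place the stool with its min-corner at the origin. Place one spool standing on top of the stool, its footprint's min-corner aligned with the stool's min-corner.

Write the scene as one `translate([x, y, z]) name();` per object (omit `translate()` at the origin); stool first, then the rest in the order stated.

stool();
translate([0, 0, 439]) spool();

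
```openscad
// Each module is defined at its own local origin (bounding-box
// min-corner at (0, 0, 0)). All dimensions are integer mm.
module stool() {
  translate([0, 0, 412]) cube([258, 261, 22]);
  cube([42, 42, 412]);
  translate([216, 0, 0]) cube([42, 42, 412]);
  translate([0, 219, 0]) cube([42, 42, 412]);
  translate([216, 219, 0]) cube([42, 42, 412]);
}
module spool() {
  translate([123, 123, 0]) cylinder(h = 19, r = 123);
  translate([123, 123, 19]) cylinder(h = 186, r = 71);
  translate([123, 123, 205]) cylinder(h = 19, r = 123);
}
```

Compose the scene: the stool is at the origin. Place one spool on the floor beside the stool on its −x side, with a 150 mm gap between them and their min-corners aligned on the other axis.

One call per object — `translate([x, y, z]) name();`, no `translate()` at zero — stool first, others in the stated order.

stool();
translate([-396, 0, 0]) spool();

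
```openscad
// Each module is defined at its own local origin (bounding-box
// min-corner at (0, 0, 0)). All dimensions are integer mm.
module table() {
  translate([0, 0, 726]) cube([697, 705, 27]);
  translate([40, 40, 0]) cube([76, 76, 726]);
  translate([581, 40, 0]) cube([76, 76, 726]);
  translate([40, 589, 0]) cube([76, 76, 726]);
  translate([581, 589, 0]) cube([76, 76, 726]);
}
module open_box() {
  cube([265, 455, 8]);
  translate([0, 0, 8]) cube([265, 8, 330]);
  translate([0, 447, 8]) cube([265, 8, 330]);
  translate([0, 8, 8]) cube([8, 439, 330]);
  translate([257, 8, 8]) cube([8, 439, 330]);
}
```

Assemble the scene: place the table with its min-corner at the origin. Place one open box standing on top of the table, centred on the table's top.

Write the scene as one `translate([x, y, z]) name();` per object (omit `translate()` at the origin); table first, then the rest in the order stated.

table();
translate([216, 125, 753]) open_box();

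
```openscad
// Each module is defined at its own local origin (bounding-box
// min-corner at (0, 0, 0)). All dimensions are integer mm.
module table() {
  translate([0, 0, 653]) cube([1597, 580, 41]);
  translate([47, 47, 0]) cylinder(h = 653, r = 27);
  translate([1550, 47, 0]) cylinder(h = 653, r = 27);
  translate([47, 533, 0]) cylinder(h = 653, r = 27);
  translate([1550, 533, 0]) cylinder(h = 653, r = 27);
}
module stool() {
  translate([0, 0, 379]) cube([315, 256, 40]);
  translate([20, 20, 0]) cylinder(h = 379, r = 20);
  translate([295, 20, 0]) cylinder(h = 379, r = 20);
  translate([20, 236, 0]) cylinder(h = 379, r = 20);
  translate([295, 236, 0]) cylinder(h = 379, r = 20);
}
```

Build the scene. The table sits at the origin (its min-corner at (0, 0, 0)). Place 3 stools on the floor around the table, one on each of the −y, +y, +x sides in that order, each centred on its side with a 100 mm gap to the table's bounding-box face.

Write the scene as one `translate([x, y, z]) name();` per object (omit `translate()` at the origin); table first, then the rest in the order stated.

table();
translate([641, -356, 0]) stool();
translate([641, 680, 0]) stool();
translate([1697, 162, 0]) stool();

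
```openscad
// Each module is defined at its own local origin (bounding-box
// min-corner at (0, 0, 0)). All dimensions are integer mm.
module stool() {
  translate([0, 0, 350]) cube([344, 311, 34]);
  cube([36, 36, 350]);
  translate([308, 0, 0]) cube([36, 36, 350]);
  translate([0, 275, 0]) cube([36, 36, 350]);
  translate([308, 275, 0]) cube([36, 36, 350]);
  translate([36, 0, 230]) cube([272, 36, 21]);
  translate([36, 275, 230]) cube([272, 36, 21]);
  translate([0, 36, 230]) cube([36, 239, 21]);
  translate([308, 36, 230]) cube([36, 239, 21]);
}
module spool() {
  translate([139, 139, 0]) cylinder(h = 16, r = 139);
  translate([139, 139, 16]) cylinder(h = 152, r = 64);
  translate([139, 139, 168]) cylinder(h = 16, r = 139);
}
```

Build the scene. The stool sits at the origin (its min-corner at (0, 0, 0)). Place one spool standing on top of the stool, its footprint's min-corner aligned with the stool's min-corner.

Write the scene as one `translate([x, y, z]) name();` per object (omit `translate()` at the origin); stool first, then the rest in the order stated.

stool();
translate([0, 0, 384]) spool();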